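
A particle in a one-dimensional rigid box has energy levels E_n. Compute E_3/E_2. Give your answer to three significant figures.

E_n ∝ n², so E_3/E_2 = 3²/2² = 9/4 = 2.25.

2.25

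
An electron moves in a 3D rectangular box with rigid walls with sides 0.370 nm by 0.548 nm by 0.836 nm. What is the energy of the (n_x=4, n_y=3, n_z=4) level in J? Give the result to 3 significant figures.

For a 3D rectangular well E = (h²/8m_e)·Σ n_i²/L_i² = (6.626×10^-34)²/(8·9.109×10^-31) · [4²/(0.370 nm)² + 3²/(0.548 nm)² + 4²/(0.836 nm)²].
Evaluating gives E = 1.02×10^-17 J.

E = 1.02×10^-17 J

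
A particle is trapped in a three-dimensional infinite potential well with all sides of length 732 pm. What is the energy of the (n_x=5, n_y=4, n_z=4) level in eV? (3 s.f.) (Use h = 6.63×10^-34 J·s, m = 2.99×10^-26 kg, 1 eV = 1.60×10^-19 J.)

E = 0.00122 eV

For a 3D rectangular well E = (h²/8m)·Σ n_i²/L_i² = (6.63×10^-34)²/(8·2.99×10^-26) · [5²/(732 pm)² + 4²/(732 pm)² + 4²/(732 pm)²].
Evaluating gives E = 1.955×10^-22 J = 0.00122 eV.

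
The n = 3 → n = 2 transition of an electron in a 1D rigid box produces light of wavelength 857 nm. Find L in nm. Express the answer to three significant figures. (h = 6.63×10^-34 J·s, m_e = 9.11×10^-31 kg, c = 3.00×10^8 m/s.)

The photon carries ΔE = hc/λ = 6.63×10^-34·3.00×10^8/8.57×10^-7 m = 2.321×10^-19 J.
Since ΔE = (3² − 2²)E_1, E_1 = 4.642×10^-20 J, and L = h/√(8m_eE_1) = 1.14×10^-9 m = 1.14 nm.

L = 1.14 nm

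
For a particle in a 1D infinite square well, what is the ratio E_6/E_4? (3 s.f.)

E_n ∝ n², so E_6/E_4 = 6²/4² = 36/16 = 2.25.

2.25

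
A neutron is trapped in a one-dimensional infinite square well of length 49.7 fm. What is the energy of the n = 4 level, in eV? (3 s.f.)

For an infinite well E_n = n²h²/(8m_nL²), so E_1 = h²/(8m_nL²) = (6.626×10^-34)²/(8·1.675×10^-27·(4.97×10^-14 m)²) = 1.326×10^-14 J.
Then E_4 = 4²·E_1 = 16·1.326×10^-14 J = 2.122×10^-13 J.
Converting, E_4 = 2.122×10^-13 J / (1.602×10^-19 J/eV) = 1.32×10^6 eV.

E_4 = 1.32×10^6 eV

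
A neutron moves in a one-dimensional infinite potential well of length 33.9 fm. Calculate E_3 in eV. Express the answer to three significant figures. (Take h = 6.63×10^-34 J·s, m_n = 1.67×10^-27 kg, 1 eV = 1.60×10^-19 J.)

E_3 = 1.61×10^6 eV

For an infinite well E_n = n²h²/(8m_nL²), so E_1 = h²/(8m_nL²) = (6.63×10^-34)²/(8·1.67×10^-27·(3.39×10^-14 m)²) = 2.863×10^-14 J.
Then E_3 = 3²·E_1 = 9·2.863×10^-14 J = 2.577×10^-13 J.
Converting, E_3 = 2.577×10^-13 J / (1.60×10^-19 J/eV) = 1.61×10^6 eV.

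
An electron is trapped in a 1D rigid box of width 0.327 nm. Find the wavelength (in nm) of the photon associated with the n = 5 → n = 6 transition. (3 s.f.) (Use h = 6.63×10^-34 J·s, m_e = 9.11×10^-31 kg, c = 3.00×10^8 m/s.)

λ = 32.1 nm

E_1 = h²/(8m_eL²) = 5.641×10^-19 J, so ΔE = (6² − 5²)E_1 = 6.205×10^-18 J.
λ = hc/ΔE = (6.63×10^-34·3.00×10^8)/6.205×10^-18 = 3.21×10^-8 m = 32.1 nm.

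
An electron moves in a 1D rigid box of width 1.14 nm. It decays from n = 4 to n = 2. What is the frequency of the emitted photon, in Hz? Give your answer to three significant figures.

E_1 = h²/(8m_eL²) = 4.636×10^-20 J and ΔE = (4² − 2²)E_1 = 5.563×10^-19 J.
f = ΔE/h = 5.563×10^-19/6.626×10^-34 = 8.40×10^14 Hz.

f = 8.40×10^14 Hz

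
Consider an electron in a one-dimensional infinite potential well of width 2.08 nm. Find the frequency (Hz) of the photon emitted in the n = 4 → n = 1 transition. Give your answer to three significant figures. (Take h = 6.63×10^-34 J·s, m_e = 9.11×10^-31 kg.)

E_1 = h²/(8m_eL²) = 1.394×10^-20 J and ΔE = (4² − 1²)E_1 = 2.091×10^-19 J.
f = ΔE/h = 2.091×10^-19/6.63×10^-34 = 3.15×10^14 Hz.

f = 3.15×10^14 Hz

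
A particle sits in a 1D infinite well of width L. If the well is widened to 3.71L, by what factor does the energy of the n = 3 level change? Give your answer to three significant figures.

0.0727

E_n ∝ 1/L², so the energy scales by 1/3.71² = 0.0727.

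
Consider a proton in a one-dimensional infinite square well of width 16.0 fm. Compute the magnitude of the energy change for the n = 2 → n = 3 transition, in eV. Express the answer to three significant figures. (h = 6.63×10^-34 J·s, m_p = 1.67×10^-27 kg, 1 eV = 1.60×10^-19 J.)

|ΔE| = 4.02×10^6 eV

E_1 = h²/(8m_pL²) = 1.285×10^-13 J.
|ΔE| = |2² − 3²|·E_1 = 5·1.285×10^-13 J = 6.425×10^-13 J = 4.02×10^6 eV.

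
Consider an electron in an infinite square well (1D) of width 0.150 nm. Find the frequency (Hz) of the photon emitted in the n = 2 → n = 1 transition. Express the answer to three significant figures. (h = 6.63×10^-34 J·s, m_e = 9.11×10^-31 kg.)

f = 1.21×10^16 Hz

E_1 = h²/(8m_eL²) = 2.681×10^-18 J and ΔE = (2² − 1²)E_1 = 8.043×10^-18 J.
f = ΔE/h = 8.043×10^-18/6.63×10^-34 = 1.21×10^16 Hz.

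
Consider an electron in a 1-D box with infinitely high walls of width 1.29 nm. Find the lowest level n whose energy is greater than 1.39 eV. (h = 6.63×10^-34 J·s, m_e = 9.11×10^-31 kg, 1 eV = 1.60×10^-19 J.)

E_1 = h²/(8m_eL²) = 3.624×10^-20 J = 0.2265 eV.
Need n² > 1.39/0.2265 = 6.137, i.e. n > 2.477.
The smallest integer satisfying this is n = 3.

n = 3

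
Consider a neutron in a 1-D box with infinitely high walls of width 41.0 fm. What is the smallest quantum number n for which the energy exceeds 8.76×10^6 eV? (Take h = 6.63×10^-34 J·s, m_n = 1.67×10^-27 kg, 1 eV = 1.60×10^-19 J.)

n = 9

E_1 = h²/(8m_nL²) = 1.957×10^-14 J = 1.223×10^5 eV.
Need n² > 8.76×10^6/1.223×10^5 = 71.63, i.e. n > 8.463.
The smallest integer satisfying this is n = 9.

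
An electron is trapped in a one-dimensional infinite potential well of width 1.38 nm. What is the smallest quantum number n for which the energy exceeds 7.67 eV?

E_1 = h²/(8m_eL²) = 3.164×10^-20 J = 0.1975 eV.
Need n² > 7.67/0.1975 = 38.84, i.e. n > 6.232.
The smallest integer satisfying this is n = 7.

n = 7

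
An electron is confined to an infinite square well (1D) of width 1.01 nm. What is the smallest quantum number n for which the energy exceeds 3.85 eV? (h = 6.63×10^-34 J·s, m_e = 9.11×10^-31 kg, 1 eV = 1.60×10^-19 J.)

n = 4

E_1 = h²/(8m_eL²) = 5.913×10^-20 J = 0.3696 eV.
Need n² > 3.85/0.3696 = 10.42, i.e. n > 3.228.
The smallest integer satisfying this is n = 4.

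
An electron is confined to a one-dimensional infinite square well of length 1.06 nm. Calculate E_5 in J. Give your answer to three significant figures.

E_5 = 1.34×10^-18 J

For an infinite well E_n = n²h²/(8m_eL²), so E_1 = h²/(8m_eL²) = (6.626×10^-34)²/(8·9.109×10^-31·(1.06×10^-9 m)²) = 5.362×10^-20 J.
Then E_5 = 5²·E_1 = 25·5.362×10^-20 J = 1.34×10^-18 J.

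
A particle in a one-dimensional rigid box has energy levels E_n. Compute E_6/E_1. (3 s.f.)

36.0

E_n ∝ n², so E_6/E_1 = 6²/1² = 36/1 = 36.0.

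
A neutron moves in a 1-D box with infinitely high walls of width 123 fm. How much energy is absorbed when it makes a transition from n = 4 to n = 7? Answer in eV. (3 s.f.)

|ΔE| = 4.46×10^5 eV

E_1 = h²/(8m_nL²) = 2.166×10^-15 J.
|ΔE| = |4² − 7²|·E_1 = 33·2.166×10^-15 J = 7.148×10^-14 J = 4.46×10^5 eV.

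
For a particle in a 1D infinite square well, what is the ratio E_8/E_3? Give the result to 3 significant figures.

E_n ∝ n², so E_8/E_3 = 8²/3² = 64/9 = 7.11.

7.11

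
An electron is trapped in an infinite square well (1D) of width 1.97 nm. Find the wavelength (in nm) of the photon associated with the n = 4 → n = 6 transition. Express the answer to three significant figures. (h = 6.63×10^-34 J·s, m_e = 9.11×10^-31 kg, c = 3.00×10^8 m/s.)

λ = 640 nm

E_1 = h²/(8m_eL²) = 1.554×10^-20 J, so ΔE = (6² − 4²)E_1 = 3.108×10^-19 J.
λ = hc/ΔE = (6.63×10^-34·3.00×10^8)/3.108×10^-19 = 6.40×10^-7 m = 640 nm.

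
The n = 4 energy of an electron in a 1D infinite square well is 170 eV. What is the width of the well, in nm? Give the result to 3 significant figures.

L = 0.188 nm

From E_n = n²h²/(8m_eL²), L = n·h/√(8m_eE_n).
E_4 = 170 eV = 2.723×10^-17 J, so L = 4·6.626×10^-34/√(8·9.109×10^-31·2.723×10^-17) = 1.88×10^-10 m = 0.188 nm.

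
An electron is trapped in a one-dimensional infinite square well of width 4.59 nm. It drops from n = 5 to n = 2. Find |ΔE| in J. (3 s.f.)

|ΔE| = 6.01×10^-20 J

E_1 = h²/(8m_eL²) = 2.860×10^-21 J.
|ΔE| = |5² − 2²|·E_1 = 21·2.860×10^-21 J = 6.01×10^-20 J.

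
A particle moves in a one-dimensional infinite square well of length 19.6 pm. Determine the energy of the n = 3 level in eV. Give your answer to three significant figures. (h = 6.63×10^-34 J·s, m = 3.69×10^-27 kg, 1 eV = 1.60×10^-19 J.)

For an infinite well E_n = n²h²/(8mL²), so E_1 = h²/(8mL²) = (6.63×10^-34)²/(8·3.69×10^-27·(1.96×10^-11 m)²) = 3.876×10^-20 J.
Then E_3 = 3²·E_1 = 9·3.876×10^-20 J = 3.488×10^-19 J.
Converting, E_3 = 3.488×10^-19 J / (1.60×10^-19 J/eV) = 2.18 eV.

E_3 = 2.18 eV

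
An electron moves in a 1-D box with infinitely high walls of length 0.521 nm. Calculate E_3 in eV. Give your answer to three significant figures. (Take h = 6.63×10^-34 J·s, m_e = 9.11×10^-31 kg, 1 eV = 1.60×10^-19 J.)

E_3 = 12.5 eV

For an infinite well E_n = n²h²/(8m_eL²), so E_1 = h²/(8m_eL²) = (6.63×10^-34)²/(8·9.11×10^-31·(5.21×10^-10 m)²) = 2.222×10^-19 J.
Then E_3 = 3²·E_1 = 9·2.222×10^-19 J = 2.000×10^-18 J.
Converting, E_3 = 2.000×10^-18 J / (1.60×10^-19 J/eV) = 12.5 eV.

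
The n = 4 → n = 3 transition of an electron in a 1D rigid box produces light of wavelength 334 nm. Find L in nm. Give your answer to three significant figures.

L = 0.842 nm

The photon carries ΔE = hc/λ = 6.626×10^-34·2.998×10^8/3.34×10^-7 m = 5.948×10^-19 J.
Since ΔE = (4² − 3²)E_1, E_1 = 8.497×10^-20 J, and L = h/√(8m_eE_1) = 8.42×10^-10 m = 0.842 nm.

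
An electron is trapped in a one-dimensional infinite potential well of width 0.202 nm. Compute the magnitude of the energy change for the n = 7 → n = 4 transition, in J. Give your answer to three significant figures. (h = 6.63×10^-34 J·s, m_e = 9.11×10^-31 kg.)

E_1 = h²/(8m_eL²) = 1.478×10^-18 J.
|ΔE| = |7² − 4²|·E_1 = 33·1.478×10^-18 J = 4.88×10^-17 J.

|ΔE| = 4.88×10^-17 J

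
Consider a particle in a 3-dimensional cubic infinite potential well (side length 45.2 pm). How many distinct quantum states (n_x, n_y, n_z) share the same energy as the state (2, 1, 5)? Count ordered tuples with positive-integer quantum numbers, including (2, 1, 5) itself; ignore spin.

degeneracy = 6

The level has n_x² + n_y² + n_z² = 30. The ordered positive-integer solutions are (1, 2, 5), (1, 5, 2), (2, 1, 5), (2, 5, 1), (5, 1, 2), (5, 2, 1).
That gives 6 states.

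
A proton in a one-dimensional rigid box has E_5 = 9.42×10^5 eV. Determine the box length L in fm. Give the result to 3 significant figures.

L = 73.7 fm

From E_n = n²h²/(8m_pL²), L = n·h/√(8m_pE_n).
E_5 = 9.42×10^5 eV = 1.509×10^-13 J, so L = 5·6.626×10^-34/√(8·1.673×10^-27·1.509×10^-13) = 7.37×10^-14 m = 73.7 fm.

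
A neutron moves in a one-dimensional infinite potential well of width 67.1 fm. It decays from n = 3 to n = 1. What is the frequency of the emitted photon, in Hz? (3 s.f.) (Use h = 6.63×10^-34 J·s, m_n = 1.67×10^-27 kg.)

f = 8.82×10^19 Hz

E_1 = h²/(8m_nL²) = 7.308×10^-15 J and ΔE = (3² − 1²)E_1 = 5.846×10^-14 J.
f = ΔE/h = 5.846×10^-14/6.63×10^-34 = 8.82×10^19 Hz.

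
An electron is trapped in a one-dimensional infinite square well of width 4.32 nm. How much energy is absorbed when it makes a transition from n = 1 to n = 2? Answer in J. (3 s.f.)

|ΔE| = 9.68×10^-21 J

E_1 = h²/(8m_eL²) = 3.228×10^-21 J.
|ΔE| = |1² − 2²|·E_1 = 3·3.228×10^-21 J = 9.68×10^-21 J.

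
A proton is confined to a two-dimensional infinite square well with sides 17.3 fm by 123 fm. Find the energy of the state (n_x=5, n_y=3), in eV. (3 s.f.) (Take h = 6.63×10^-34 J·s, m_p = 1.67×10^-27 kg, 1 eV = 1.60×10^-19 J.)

For a 2D rectangular well E = (h²/8m_p)·Σ n_i²/L_i² = (6.63×10^-34)²/(8·1.67×10^-27) · [5²/(17.3 fm)² + 3²/(123 fm)²].
Evaluating gives E = 2.768×10^-12 J = 1.73×10^7 eV.

E = 1.73×10^7 eV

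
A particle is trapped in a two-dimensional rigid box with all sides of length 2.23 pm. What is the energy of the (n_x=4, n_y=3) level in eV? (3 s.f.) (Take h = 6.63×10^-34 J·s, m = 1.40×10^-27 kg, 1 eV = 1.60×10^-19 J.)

For a 2D rectangular well E = (h²/8m)·Σ n_i²/L_i² = (6.63×10^-34)²/(8·1.40×10^-27) · [4²/(2.23 pm)² + 3²/(2.23 pm)²].
Evaluating gives E = 1.973×10^-16 J = 1.23×10^3 eV.

E = 1.23×10^3 eV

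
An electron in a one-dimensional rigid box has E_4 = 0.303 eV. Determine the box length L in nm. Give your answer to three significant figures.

L = 4.46 nm

From E_n = n²h²/(8m_eL²), L = n·h/√(8m_eE_n).
E_4 = 0.303 eV = 4.854×10^-20 J, so L = 4·6.626×10^-34/√(8·9.109×10^-31·4.854×10^-20) = 4.46×10^-9 m = 4.46 nm.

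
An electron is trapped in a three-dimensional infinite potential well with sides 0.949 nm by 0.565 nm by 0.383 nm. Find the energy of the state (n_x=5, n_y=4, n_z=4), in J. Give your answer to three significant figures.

E = 1.13×10^-17 J

For a 3D rectangular well E = (h²/8m_e)·Σ n_i²/L_i² = (6.626×10^-34)²/(8·9.109×10^-31) · [5²/(0.949 nm)² + 4²/(0.565 nm)² + 4²/(0.383 nm)²].
Evaluating gives E = 1.13×10^-17 J.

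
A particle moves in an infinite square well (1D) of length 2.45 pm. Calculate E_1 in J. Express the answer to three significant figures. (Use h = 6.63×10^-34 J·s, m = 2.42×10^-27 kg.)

E_1 = 3.78×10^-18 J

For an infinite well E_n = n²h²/(8mL²), so E_1 = h²/(8mL²) = (6.63×10^-34)²/(8·2.42×10^-27·(2.45×10^-12 m)²) = 3.783×10^-18 J.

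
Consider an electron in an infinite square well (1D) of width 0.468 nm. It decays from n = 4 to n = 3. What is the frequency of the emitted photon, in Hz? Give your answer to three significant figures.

f = 2.91×10^15 Hz

E_1 = h²/(8m_eL²) = 2.751×10^-19 J and ΔE = (4² − 3²)E_1 = 1.926×10^-18 J.
f = ΔE/h = 1.926×10^-18/6.626×10^-34 = 2.91×10^15 Hz.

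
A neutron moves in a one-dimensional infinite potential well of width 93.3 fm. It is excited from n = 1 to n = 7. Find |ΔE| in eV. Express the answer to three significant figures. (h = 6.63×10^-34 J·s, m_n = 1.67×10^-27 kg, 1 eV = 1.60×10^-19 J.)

E_1 = h²/(8m_nL²) = 3.780×10^-15 J.
|ΔE| = |1² − 7²|·E_1 = 48·3.780×10^-15 J = 1.814×10^-13 J = 1.13×10^6 eV.

|ΔE| = 1.13×10^6 eV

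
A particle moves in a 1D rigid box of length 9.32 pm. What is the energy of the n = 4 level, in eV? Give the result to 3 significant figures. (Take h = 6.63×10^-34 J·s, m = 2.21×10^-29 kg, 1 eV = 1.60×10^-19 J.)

For an infinite well E_n = n²h²/(8mL²), so E_1 = h²/(8mL²) = (6.63×10^-34)²/(8·2.21×10^-29·(9.32×10^-12 m)²) = 2.862×10^-17 J.
Then E_4 = 4²·E_1 = 16·2.862×10^-17 J = 4.579×10^-16 J.
Converting, E_4 = 4.579×10^-16 J / (1.60×10^-19 J/eV) = 2.86×10^3 eV.

E_4 = 2.86×10^3 eV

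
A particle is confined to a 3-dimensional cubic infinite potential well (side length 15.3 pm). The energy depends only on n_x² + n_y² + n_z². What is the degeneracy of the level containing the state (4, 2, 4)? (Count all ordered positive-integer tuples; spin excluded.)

degeneracy = 3

The level has n_x² + n_y² + n_z² = 36. The ordered positive-integer solutions are (2, 4, 4), (4, 2, 4), (4, 4, 2).
That gives 3 states.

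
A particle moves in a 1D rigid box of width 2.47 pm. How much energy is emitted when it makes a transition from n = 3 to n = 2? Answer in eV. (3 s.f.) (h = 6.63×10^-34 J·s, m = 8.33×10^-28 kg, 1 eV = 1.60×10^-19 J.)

|ΔE| = 338 eV

E_1 = h²/(8mL²) = 1.081×10^-17 J.
|ΔE| = |3² − 2²|·E_1 = 5·1.081×10^-17 J = 5.405×10^-17 J = 338 eV.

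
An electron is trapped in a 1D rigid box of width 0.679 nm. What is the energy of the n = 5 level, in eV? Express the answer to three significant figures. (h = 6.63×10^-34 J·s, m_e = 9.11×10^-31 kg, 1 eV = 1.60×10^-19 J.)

For an infinite well E_n = n²h²/(8m_eL²), so E_1 = h²/(8m_eL²) = (6.63×10^-34)²/(8·9.11×10^-31·(6.79×10^-10 m)²) = 1.308×10^-19 J.
Then E_5 = 5²·E_1 = 25·1.308×10^-19 J = 3.270×10^-18 J.
Converting, E_5 = 3.270×10^-18 J / (1.60×10^-19 J/eV) = 20.4 eV.

E_5 = 20.4 eV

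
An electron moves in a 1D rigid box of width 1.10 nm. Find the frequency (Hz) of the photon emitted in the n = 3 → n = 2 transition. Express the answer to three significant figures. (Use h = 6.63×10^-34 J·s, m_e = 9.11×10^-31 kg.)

E_1 = h²/(8m_eL²) = 4.985×10^-20 J and ΔE = (3² − 2²)E_1 = 2.492×10^-19 J.
f = ΔE/h = 2.492×10^-19/6.63×10^-34 = 3.76×10^14 Hz.

f = 3.76×10^14 Hz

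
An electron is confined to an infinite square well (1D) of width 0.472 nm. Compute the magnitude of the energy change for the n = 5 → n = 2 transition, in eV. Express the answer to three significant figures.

|ΔE| = 35.4 eV

E_1 = h²/(8m_eL²) = 2.704×10^-19 J.
|ΔE| = |5² − 2²|·E_1 = 21·2.704×10^-19 J = 5.678×10^-18 J = 35.4 eV.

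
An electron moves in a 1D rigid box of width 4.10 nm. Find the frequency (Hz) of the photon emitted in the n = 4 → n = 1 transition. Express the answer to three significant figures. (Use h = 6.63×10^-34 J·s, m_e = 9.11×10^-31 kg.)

f = 8.12×10^13 Hz

E_1 = h²/(8m_eL²) = 3.588×10^-21 J and ΔE = (4² − 1²)E_1 = 5.382×10^-20 J.
f = ΔE/h = 5.382×10^-20/6.63×10^-34 = 8.12×10^13 Hz.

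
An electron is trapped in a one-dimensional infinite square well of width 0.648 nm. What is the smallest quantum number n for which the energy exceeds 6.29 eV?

n = 3

E_1 = h²/(8m_eL²) = 1.435×10^-19 J = 0.8958 eV.
Need n² > 6.29/0.8958 = 7.022, i.e. n > 2.650.
The smallest integer satisfying this is n = 3.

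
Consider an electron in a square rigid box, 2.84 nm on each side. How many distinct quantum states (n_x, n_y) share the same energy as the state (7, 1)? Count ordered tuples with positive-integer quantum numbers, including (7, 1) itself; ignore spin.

degeneracy = 3

The level has n_x² + n_y² = 50. The ordered positive-integer solutions are (1, 7), (5, 5), (7, 1).
That gives 3 states.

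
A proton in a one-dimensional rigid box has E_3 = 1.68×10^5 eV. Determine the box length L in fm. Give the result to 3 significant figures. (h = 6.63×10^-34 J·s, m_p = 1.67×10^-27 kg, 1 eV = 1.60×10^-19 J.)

L = 105 fm

From E_n = n²h²/(8m_pL²), L = n·h/√(8m_pE_n).
E_3 = 1.68×10^5 eV = 2.688×10^-14 J, so L = 3·6.63×10^-34/√(8·1.67×10^-27·2.688×10^-14) = 1.05×10^-13 m = 105 fm.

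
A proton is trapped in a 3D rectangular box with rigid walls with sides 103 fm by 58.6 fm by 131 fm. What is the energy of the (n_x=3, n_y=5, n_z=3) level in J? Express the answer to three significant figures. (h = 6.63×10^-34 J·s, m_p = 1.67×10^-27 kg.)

For a 3D rectangular well E = (h²/8m_p)·Σ n_i²/L_i² = (6.63×10^-34)²/(8·1.67×10^-27) · [3²/(103 fm)² + 5²/(58.6 fm)² + 3²/(131 fm)²].
Evaluating gives E = 2.85×10^-13 J.

E = 2.85×10^-13 J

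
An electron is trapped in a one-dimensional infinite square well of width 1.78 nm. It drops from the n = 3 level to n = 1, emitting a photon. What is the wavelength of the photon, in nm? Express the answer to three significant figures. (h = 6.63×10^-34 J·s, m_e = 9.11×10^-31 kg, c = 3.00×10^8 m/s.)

E_1 = h²/(8m_eL²) = 1.904×10^-20 J, so ΔE = (3² − 1²)E_1 = 1.523×10^-19 J.
λ = hc/ΔE = (6.63×10^-34·3.00×10^8)/1.523×10^-19 = 1.31×10^-6 m = 1.31×10^3 nm.

λ = 1.31×10^3 nm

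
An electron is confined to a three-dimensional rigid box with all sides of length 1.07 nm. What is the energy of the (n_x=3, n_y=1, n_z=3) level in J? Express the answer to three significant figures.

E = 1.00×10^-18 J

For a 3D rectangular well E = (h²/8m_e)·Σ n_i²/L_i² = (6.626×10^-34)²/(8·9.109×10^-31) · [3²/(1.07 nm)² + 1²/(1.07 nm)² + 3²/(1.07 nm)²].
Evaluating gives E = 1.00×10^-18 J.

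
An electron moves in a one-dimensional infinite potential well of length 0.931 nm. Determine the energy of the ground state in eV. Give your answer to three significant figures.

E_1 = 0.434 eV

For an infinite well E_n = n²h²/(8m_eL²), so E_1 = h²/(8m_eL²) = (6.626×10^-34)²/(8·9.109×10^-31·(9.31×10^-10 m)²) = 6.951×10^-20 J.
Converting, E_1 = 6.951×10^-20 J / (1.602×10^-19 J/eV) = 0.434 eV.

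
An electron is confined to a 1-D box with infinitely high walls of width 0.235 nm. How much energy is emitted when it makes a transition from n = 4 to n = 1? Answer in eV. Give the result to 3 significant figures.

E_1 = h²/(8m_eL²) = 1.091×10^-18 J.
|ΔE| = |4² − 1²|·E_1 = 15·1.091×10^-18 J = 1.636×10^-17 J = 102 eV.

|ΔE| = 102 eV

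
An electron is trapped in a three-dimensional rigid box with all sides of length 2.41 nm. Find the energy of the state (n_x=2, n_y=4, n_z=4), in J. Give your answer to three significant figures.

E = 3.73×10^-19 J

For a 3D rectangular well E = (h²/8m_e)·Σ n_i²/L_i² = (6.626×10^-34)²/(8·9.109×10^-31) · [2²/(2.41 nm)² + 4²/(2.41 nm)² + 4²/(2.41 nm)²].
Evaluating gives E = 3.73×10^-19 J.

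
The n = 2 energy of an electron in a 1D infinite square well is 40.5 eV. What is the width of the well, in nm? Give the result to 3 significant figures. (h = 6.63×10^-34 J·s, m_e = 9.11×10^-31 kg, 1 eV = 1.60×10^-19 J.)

L = 0.193 nm

From E_n = n²h²/(8m_eL²), L = n·h/√(8m_eE_n).
E_2 = 40.5 eV = 6.480×10^-18 J, so L = 2·6.63×10^-34/√(8·9.11×10^-31·6.480×10^-18) = 1.93×10^-10 m = 0.193 nm.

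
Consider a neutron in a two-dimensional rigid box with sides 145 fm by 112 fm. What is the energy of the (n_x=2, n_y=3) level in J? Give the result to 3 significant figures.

E = 2.97×10^-14 J

For a 2D rectangular well E = (h²/8m_n)·Σ n_i²/L_i² = (6.626×10^-34)²/(8·1.675×10^-27) · [2²/(145 fm)² + 3²/(112 fm)²].
Evaluating gives E = 2.97×10^-14 J.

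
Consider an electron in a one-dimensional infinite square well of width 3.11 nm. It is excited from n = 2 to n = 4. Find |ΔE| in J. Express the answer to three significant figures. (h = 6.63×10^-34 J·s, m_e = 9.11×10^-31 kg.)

|ΔE| = 7.48×10^-20 J

E_1 = h²/(8m_eL²) = 6.236×10^-21 J.
|ΔE| = |2² − 4²|·E_1 = 12·6.236×10^-21 J = 7.48×10^-20 J.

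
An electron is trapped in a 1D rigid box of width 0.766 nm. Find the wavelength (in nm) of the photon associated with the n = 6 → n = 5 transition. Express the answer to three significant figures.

λ = 176 nm

E_1 = h²/(8m_eL²) = 1.027×10^-19 J, so ΔE = (6² − 5²)E_1 = 1.130×10^-18 J.
λ = hc/ΔE = (6.626×10^-34·2.998×10^8)/1.130×10^-18 = 1.76×10^-7 m = 176 nm.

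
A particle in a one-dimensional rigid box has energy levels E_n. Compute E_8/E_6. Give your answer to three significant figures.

1.78

E_n ∝ n², so E_8/E_6 = 8²/6² = 64/36 = 1.78.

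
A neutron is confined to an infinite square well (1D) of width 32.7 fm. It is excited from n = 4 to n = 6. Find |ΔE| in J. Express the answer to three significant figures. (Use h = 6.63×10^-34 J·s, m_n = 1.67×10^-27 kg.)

|ΔE| = 6.15×10^-13 J

E_1 = h²/(8m_nL²) = 3.077×10^-14 J.
|ΔE| = |4² − 6²|·E_1 = 20·3.077×10^-14 J = 6.15×10^-13 J.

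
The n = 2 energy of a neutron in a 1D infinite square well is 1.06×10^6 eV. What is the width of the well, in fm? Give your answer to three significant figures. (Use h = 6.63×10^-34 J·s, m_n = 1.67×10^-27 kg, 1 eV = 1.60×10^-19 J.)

From E_n = n²h²/(8m_nL²), L = n·h/√(8m_nE_n).
E_2 = 1.06×10^6 eV = 1.696×10^-13 J, so L = 2·6.63×10^-34/√(8·1.67×10^-27·1.696×10^-13) = 2.79×10^-14 m = 27.9 fm.

L = 27.9 fm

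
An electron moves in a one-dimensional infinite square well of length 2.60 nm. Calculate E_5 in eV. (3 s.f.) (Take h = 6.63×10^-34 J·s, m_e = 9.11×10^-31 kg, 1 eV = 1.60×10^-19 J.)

E_5 = 1.39 eV

For an infinite well E_n = n²h²/(8m_eL²), so E_1 = h²/(8m_eL²) = (6.63×10^-34)²/(8·9.11×10^-31·(2.60×10^-9 m)²) = 8.922×10^-21 J.
Then E_5 = 5²·E_1 = 25·8.922×10^-21 J = 2.230×10^-19 J.
Converting, E_5 = 2.230×10^-19 J / (1.60×10^-19 J/eV) = 1.39 eV.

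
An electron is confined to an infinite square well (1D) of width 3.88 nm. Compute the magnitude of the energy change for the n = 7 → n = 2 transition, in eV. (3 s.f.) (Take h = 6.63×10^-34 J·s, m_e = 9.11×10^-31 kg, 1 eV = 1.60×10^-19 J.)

|ΔE| = 1.13 eV

E_1 = h²/(8m_eL²) = 4.006×10^-21 J.
|ΔE| = |7² − 2²|·E_1 = 45·4.006×10^-21 J = 1.803×10^-19 J = 1.13 eV.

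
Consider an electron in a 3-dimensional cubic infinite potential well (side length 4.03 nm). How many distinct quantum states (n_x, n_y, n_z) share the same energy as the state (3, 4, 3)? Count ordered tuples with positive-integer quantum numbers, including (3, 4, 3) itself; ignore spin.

The level has n_x² + n_y² + n_z² = 34. The ordered positive-integer solutions are (3, 3, 4), (3, 4, 3), (4, 3, 3).
That gives 3 states.

degeneracy = 3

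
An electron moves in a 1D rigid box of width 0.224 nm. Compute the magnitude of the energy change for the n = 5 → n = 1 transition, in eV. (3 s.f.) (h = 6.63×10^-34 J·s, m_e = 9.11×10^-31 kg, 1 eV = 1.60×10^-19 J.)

E_1 = h²/(8m_eL²) = 1.202×10^-18 J.
|ΔE| = |5² − 1²|·E_1 = 24·1.202×10^-18 J = 2.885×10^-17 J = 180 eV.

|ΔE| = 180 eV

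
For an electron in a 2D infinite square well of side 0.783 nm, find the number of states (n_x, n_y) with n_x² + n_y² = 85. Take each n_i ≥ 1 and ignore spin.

degeneracy = 4

The level has n_x² + n_y² = 85. The ordered positive-integer solutions are (2, 9), (6, 7), (7, 6), (9, 2).
That gives 4 states.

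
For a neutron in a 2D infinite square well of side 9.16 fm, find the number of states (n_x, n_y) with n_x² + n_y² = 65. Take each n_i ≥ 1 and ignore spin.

degeneracy = 4

The level has n_x² + n_y² = 65. The ordered positive-integer solutions are (1, 8), (4, 7), (7, 4), (8, 1).
That gives 4 states.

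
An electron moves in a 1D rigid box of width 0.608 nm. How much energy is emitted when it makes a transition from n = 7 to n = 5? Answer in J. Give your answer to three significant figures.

|ΔE| = 3.91×10^-18 J

E_1 = h²/(8m_eL²) = 1.630×10^-19 J.
|ΔE| = |7² − 5²|·E_1 = 24·1.630×10^-19 J = 3.91×10^-18 J.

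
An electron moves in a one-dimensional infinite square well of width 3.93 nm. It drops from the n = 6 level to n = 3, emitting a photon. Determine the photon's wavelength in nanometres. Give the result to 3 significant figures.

λ = 1.89×10^3 nm

E_1 = h²/(8m_eL²) = 3.901×10^-21 J, so ΔE = (6² − 3²)E_1 = 1.053×10^-19 J.
λ = hc/ΔE = (6.626×10^-34·2.998×10^8)/1.053×10^-19 = 1.89×10^-6 m = 1.89×10^3 nm.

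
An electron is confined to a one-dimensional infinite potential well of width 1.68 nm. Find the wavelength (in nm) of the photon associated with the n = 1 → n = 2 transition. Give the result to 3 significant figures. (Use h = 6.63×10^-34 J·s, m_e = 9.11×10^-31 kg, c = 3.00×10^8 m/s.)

E_1 = h²/(8m_eL²) = 2.137×10^-20 J, so ΔE = (2² − 1²)E_1 = 6.411×10^-20 J.
λ = hc/ΔE = (6.63×10^-34·3.00×10^8)/6.411×10^-20 = 3.10×10^-6 m = 3.10×10^3 nm.

λ = 3.10×10^3 nm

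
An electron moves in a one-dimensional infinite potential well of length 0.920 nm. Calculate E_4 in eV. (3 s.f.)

For an infinite well E_n = n²h²/(8m_eL²), so E_1 = h²/(8m_eL²) = (6.626×10^-34)²/(8·9.109×10^-31·(9.20×10^-10 m)²) = 7.118×10^-20 J.
Then E_4 = 4²·E_1 = 16·7.118×10^-20 J = 1.139×10^-18 J.
Converting, E_4 = 1.139×10^-18 J / (1.602×10^-19 J/eV) = 7.11 eV.

E_4 = 7.11 eV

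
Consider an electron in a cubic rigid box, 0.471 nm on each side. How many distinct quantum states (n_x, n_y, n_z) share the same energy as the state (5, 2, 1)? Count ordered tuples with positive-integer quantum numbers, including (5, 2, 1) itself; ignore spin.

The level has n_x² + n_y² + n_z² = 30. The ordered positive-integer solutions are (1, 2, 5), (1, 5, 2), (2, 1, 5), (2, 5, 1), (5, 1, 2), (5, 2, 1).
That gives 6 states.

degeneracy = 6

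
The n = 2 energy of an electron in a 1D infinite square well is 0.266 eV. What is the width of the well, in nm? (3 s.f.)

From E_n = n²h²/(8m_eL²), L = n·h/√(8m_eE_n).
E_2 = 0.266 eV = 4.261×10^-20 J, so L = 2·6.626×10^-34/√(8·9.109×10^-31·4.261×10^-20) = 2.38×10^-9 m = 2.38 nm.

L = 2.38 nm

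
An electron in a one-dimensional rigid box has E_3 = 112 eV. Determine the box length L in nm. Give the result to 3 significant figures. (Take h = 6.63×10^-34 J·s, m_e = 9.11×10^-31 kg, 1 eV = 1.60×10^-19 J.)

From E_n = n²h²/(8m_eL²), L = n·h/√(8m_eE_n).
E_3 = 112 eV = 1.792×10^-17 J, so L = 3·6.63×10^-34/√(8·9.11×10^-31·1.792×10^-17) = 1.74×10^-10 m = 0.174 nm.

L = 0.174 nm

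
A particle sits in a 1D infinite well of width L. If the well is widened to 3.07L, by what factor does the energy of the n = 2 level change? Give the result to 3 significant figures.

0.106

E_n ∝ 1/L², so the energy scales by 1/3.07² = 0.106.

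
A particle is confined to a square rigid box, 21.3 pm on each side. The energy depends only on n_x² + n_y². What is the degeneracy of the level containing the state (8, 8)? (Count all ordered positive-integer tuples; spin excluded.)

The level has n_x² + n_y² = 128. The ordered positive-integer solutions are (8, 8).
That gives 1 state.

degeneracy = 1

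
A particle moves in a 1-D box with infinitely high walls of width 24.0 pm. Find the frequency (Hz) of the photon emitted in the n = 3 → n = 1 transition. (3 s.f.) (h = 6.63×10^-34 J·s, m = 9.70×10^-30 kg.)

E_1 = h²/(8mL²) = 9.834×10^-18 J and ΔE = (3² − 1²)E_1 = 7.867×10^-17 J.
f = ΔE/h = 7.867×10^-17/6.63×10^-34 = 1.19×10^17 Hz.

f = 1.19×10^17 Hz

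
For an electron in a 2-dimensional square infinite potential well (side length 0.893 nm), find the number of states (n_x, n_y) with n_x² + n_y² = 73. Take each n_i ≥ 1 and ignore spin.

degeneracy = 2

The level has n_x² + n_y² = 73. The ordered positive-integer solutions are (3, 8), (8, 3).
That gives 2 states.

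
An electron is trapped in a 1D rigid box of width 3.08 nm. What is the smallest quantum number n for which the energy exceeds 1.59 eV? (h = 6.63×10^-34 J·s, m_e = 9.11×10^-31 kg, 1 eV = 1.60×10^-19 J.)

n = 7

E_1 = h²/(8m_eL²) = 6.358×10^-21 J = 0.03974 eV.
Need n² > 1.59/0.03974 = 40.01, i.e. n > 6.325.
The smallest integer satisfying this is n = 7.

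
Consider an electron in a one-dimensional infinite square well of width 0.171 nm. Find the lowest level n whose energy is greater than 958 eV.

E_1 = h²/(8m_eL²) = 2.060×10^-18 J = 12.86 eV.
Need n² > 958/12.86 = 74.49, i.e. n > 8.631.
The smallest integer satisfying this is n = 9.

n = 9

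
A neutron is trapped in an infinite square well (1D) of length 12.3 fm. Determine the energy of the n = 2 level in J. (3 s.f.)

For an infinite well E_n = n²h²/(8m_nL²), so E_1 = h²/(8m_nL²) = (6.626×10^-34)²/(8·1.675×10^-27·(1.23×10^-14 m)²) = 2.166×10^-13 J.
Then E_2 = 2²·E_1 = 4·2.166×10^-13 J = 8.66×10^-13 J.

E_2 = 8.66×10^-13 J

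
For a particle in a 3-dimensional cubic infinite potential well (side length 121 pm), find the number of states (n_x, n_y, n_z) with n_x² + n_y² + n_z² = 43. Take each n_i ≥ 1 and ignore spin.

degeneracy = 3

The level has n_x² + n_y² + n_z² = 43. The ordered positive-integer solutions are (3, 3, 5), (3, 5, 3), (5, 3, 3).
That gives 3 states.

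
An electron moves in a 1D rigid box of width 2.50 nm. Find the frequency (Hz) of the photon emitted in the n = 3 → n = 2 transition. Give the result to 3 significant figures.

E_1 = h²/(8m_eL²) = 9.640×10^-21 J and ΔE = (3² − 2²)E_1 = 4.820×10^-20 J.
f = ΔE/h = 4.820×10^-20/6.626×10^-34 = 7.27×10^13 Hz.

f = 7.27×10^13 Hz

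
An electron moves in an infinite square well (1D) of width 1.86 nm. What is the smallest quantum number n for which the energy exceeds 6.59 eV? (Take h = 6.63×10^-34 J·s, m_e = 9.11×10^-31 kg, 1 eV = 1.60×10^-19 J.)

n = 8

E_1 = h²/(8m_eL²) = 1.743×10^-20 J = 0.1089 eV.
Need n² > 6.59/0.1089 = 60.51, i.e. n > 7.779.
The smallest integer satisfying this is n = 8.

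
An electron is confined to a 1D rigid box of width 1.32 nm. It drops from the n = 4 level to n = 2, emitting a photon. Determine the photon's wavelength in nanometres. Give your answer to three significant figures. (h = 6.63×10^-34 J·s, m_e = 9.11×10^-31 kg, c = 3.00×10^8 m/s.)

E_1 = h²/(8m_eL²) = 3.462×10^-20 J, so ΔE = (4² − 2²)E_1 = 4.154×10^-19 J.
λ = hc/ΔE = (6.63×10^-34·3.00×10^8)/4.154×10^-19 = 4.79×10^-7 m = 479 nm.

λ = 479 nm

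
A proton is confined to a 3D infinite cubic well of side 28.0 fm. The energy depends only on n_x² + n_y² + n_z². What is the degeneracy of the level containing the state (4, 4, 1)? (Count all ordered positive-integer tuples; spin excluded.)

degeneracy = 6

The level has n_x² + n_y² + n_z² = 33. The ordered positive-integer solutions are (1, 4, 4), (2, 2, 5), (2, 5, 2), (4, 1, 4), (4, 4, 1), (5, 2, 2).
That gives 6 states.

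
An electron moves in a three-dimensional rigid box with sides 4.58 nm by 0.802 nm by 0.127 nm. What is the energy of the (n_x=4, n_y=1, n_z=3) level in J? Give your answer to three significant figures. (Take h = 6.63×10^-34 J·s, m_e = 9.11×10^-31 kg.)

E = 3.38×10^-17 J

For a 3D rectangular well E = (h²/8m_e)·Σ n_i²/L_i² = (6.63×10^-34)²/(8·9.11×10^-31) · [4²/(4.58 nm)² + 1²/(0.802 nm)² + 3²/(0.127 nm)²].
Evaluating gives E = 3.38×10^-17 J.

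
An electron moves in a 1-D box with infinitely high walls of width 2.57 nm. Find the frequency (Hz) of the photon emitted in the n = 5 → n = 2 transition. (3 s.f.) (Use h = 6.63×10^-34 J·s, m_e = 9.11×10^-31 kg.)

f = 2.89×10^14 Hz

E_1 = h²/(8m_eL²) = 9.132×10^-21 J and ΔE = (5² − 2²)E_1 = 1.918×10^-19 J.
f = ΔE/h = 1.918×10^-19/6.63×10^-34 = 2.89×10^14 Hz.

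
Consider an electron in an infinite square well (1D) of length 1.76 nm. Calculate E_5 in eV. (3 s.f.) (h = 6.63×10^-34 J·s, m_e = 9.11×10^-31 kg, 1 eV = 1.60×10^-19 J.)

For an infinite well E_n = n²h²/(8m_eL²), so E_1 = h²/(8m_eL²) = (6.63×10^-34)²/(8·9.11×10^-31·(1.76×10^-9 m)²) = 1.947×10^-20 J.
Then E_5 = 5²·E_1 = 25·1.947×10^-20 J = 4.868×10^-19 J.
Converting, E_5 = 4.868×10^-19 J / (1.60×10^-19 J/eV) = 3.04 eV.

E_5 = 3.04 eV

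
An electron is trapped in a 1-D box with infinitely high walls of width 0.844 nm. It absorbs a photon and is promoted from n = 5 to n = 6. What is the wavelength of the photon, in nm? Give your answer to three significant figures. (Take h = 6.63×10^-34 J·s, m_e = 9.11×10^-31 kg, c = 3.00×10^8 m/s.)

E_1 = h²/(8m_eL²) = 8.467×10^-20 J, so ΔE = (6² − 5²)E_1 = 9.314×10^-19 J.
λ = hc/ΔE = (6.63×10^-34·3.00×10^8)/9.314×10^-19 = 2.14×10^-7 m = 214 nm.

λ = 214 nm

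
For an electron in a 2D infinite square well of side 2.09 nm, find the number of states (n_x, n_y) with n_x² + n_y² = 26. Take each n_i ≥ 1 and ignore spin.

degeneracy = 2

The level has n_x² + n_y² = 26. The ordered positive-integer solutions are (1, 5), (5, 1).
That gives 2 states.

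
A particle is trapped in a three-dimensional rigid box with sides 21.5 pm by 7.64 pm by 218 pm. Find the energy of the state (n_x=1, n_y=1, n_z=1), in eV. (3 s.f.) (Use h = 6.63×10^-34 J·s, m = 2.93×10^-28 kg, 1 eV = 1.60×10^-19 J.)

E = 22.6 eV

For a 3D rectangular well E = (h²/8m)·Σ n_i²/L_i² = (6.63×10^-34)²/(8·2.93×10^-28) · [1²/(21.5 pm)² + 1²/(7.64 pm)² + 1²/(218 pm)²].
Evaluating gives E = 3.622×10^-18 J = 22.6 eV.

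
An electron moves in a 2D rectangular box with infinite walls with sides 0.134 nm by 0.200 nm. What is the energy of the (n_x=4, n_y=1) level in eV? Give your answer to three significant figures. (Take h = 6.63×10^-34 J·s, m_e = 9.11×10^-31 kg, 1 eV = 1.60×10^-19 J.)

For a 2D rectangular well E = (h²/8m_e)·Σ n_i²/L_i² = (6.63×10^-34)²/(8·9.11×10^-31) · [4²/(0.134 nm)² + 1²/(0.200 nm)²].
Evaluating gives E = 5.525×10^-17 J = 345 eV.

E = 345 eV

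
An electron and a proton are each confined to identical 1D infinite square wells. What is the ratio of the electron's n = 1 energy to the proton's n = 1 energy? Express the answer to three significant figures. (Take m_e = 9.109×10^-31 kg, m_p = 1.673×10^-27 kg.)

E_n ∝ 1/m at fixed n and L, so the ratio is m_p/m_e = 1.673×10^-27/9.109×10^-31 = 1.84×10^3.

1.84×10^3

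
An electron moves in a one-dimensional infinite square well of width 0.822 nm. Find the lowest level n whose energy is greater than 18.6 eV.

E_1 = h²/(8m_eL²) = 8.917×10^-20 J = 0.5566 eV.
Need n² > 18.6/0.5566 = 33.42, i.e. n > 5.781.
The smallest integer satisfying this is n = 6.

n = 6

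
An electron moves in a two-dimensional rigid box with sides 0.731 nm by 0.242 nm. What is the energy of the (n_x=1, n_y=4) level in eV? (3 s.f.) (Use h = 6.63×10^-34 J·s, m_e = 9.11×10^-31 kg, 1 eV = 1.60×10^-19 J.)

For a 2D rectangular well E = (h²/8m_e)·Σ n_i²/L_i² = (6.63×10^-34)²/(8·9.11×10^-31) · [1²/(0.731 nm)² + 4²/(0.242 nm)²].
Evaluating gives E = 1.659×10^-17 J = 104 eV.

E = 104 eV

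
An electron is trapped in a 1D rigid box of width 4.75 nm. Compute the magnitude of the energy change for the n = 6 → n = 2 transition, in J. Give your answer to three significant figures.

E_1 = h²/(8m_eL²) = 2.670×10^-21 J.
|ΔE| = |6² − 2²|·E_1 = 32·2.670×10^-21 J = 8.54×10^-20 J.

|ΔE| = 8.54×10^-20 J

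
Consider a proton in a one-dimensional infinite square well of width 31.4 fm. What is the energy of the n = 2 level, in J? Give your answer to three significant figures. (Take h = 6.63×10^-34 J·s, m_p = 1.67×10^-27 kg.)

E_2 = 1.33×10^-13 J

For an infinite well E_n = n²h²/(8m_pL²), so E_1 = h²/(8m_pL²) = (6.63×10^-34)²/(8·1.67×10^-27·(3.14×10^-14 m)²) = 3.337×10^-14 J.
Then E_2 = 2²·E_1 = 4·3.337×10^-14 J = 1.33×10^-13 J.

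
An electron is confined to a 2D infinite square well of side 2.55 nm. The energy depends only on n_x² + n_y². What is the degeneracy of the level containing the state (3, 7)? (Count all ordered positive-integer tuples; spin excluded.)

The level has n_x² + n_y² = 58. The ordered positive-integer solutions are (3, 7), (7, 3).
That gives 2 states.

degeneracy = 2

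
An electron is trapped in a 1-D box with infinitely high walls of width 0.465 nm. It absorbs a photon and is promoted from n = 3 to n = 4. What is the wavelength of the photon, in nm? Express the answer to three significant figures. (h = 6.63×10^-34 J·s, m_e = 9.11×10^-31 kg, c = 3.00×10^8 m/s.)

E_1 = h²/(8m_eL²) = 2.789×10^-19 J, so ΔE = (4² − 3²)E_1 = 1.952×10^-18 J.
λ = hc/ΔE = (6.63×10^-34·3.00×10^8)/1.952×10^-18 = 1.02×10^-7 m = 102 nm.

λ = 102 nm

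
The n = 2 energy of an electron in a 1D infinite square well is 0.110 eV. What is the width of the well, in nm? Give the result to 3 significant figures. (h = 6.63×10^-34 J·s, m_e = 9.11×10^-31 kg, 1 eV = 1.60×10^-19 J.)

From E_n = n²h²/(8m_eL²), L = n·h/√(8m_eE_n).
E_2 = 0.110 eV = 1.760×10^-20 J, so L = 2·6.63×10^-34/√(8·9.11×10^-31·1.760×10^-20) = 3.70×10^-9 m = 3.70 nm.

L = 3.70 nm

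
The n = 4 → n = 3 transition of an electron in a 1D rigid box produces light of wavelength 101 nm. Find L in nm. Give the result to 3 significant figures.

The photon carries ΔE = hc/λ = 6.626×10^-34·2.998×10^8/1.01×10^-7 m = 1.967×10^-18 J.
Since ΔE = (4² − 3²)E_1, E_1 = 2.810×10^-19 J, and L = h/√(8m_eE_1) = 4.63×10^-10 m = 0.463 nm.

L = 0.463 nm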